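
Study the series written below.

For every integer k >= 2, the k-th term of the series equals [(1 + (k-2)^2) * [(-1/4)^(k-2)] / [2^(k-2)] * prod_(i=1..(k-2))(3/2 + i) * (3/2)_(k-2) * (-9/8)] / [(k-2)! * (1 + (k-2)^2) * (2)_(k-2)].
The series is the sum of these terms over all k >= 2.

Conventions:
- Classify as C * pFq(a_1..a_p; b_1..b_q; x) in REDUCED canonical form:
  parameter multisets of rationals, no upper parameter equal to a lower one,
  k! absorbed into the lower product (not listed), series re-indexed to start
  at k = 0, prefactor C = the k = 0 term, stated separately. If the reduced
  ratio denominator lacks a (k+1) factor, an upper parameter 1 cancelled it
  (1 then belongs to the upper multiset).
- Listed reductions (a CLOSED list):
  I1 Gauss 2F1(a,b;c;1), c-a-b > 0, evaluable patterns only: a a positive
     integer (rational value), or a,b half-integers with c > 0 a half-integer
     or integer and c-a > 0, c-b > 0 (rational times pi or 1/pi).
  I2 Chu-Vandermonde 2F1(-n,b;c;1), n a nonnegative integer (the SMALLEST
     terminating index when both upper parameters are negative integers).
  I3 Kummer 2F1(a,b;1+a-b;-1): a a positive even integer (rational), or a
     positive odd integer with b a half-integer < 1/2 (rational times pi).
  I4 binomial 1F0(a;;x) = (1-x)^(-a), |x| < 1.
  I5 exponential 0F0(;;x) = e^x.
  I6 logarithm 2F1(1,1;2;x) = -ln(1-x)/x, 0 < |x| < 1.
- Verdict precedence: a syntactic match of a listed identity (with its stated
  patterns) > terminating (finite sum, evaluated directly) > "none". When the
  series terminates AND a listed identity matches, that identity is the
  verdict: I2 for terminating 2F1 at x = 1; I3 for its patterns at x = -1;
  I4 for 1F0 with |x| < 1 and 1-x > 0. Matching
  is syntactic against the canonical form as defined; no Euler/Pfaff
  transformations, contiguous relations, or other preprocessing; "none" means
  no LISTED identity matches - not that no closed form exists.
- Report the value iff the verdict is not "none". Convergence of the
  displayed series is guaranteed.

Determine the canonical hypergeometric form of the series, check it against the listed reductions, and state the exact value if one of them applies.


Prefactor -9/8, argument -1/8: 2F1 with upper {3/2, 5/2} over lower {2}. Verdict: none here - no I1-I6 shape fits x = -1/8 with lower {2}.

Key observation: from the first term -9/8: the two k-th powers (C = -9/8, x = -1/8) combine into one argument.
Step ratio: r(k) = (-1/8) * (k+3/2) (k+5/2) / [(k+2) (k+1)] - poly over poly, x = (-1/8) from leading terms; C = -9/8 at k = 0.


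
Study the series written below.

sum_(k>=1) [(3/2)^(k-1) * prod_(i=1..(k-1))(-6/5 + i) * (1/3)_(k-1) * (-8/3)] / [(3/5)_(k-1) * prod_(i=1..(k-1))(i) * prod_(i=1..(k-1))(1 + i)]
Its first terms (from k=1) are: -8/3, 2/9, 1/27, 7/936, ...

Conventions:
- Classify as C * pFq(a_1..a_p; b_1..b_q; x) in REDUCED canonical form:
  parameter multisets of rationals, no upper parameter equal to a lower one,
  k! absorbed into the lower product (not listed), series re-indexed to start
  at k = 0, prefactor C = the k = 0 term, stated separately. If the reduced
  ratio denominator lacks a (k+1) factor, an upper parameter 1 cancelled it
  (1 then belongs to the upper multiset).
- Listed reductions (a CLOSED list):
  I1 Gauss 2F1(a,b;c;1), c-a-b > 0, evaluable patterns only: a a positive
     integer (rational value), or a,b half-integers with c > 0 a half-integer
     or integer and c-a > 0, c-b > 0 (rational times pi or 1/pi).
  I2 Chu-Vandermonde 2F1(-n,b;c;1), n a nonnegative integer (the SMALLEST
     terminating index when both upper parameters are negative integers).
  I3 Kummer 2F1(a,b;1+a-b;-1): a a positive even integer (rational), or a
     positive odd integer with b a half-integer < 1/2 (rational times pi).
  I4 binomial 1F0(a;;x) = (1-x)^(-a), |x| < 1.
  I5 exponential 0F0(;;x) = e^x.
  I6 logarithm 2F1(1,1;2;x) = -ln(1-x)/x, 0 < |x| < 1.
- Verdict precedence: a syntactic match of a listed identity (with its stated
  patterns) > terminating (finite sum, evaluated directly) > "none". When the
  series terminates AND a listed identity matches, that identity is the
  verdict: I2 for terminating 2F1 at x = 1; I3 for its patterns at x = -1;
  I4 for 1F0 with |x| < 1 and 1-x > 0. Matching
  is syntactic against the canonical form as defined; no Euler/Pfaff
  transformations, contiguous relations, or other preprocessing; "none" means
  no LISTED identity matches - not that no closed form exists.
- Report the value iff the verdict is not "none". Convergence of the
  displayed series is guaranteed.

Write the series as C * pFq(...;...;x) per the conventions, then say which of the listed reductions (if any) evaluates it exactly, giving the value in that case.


Reduced: x = 3/2, 2F2, upper = {-1/5, 1/3}, lower = {3/5, 2}, C = -8/3. Verdict: none. A 2F2 with upper {-1/5, 1/3} fits none of I1-I6 at x = 3/2; the sum runs forever.

Key observation: with t_0 = -8/3, the running product (C = -8/3) telescopes to a rising factorial.
Adjacent-term ratio: r(k) = (3/2) * (k-1/5) (k+1/3) / [(k+3/5) (k+2) (k+1)] - poly over poly, x = (3/2) from leading terms; C = -8/3 at k = 0.


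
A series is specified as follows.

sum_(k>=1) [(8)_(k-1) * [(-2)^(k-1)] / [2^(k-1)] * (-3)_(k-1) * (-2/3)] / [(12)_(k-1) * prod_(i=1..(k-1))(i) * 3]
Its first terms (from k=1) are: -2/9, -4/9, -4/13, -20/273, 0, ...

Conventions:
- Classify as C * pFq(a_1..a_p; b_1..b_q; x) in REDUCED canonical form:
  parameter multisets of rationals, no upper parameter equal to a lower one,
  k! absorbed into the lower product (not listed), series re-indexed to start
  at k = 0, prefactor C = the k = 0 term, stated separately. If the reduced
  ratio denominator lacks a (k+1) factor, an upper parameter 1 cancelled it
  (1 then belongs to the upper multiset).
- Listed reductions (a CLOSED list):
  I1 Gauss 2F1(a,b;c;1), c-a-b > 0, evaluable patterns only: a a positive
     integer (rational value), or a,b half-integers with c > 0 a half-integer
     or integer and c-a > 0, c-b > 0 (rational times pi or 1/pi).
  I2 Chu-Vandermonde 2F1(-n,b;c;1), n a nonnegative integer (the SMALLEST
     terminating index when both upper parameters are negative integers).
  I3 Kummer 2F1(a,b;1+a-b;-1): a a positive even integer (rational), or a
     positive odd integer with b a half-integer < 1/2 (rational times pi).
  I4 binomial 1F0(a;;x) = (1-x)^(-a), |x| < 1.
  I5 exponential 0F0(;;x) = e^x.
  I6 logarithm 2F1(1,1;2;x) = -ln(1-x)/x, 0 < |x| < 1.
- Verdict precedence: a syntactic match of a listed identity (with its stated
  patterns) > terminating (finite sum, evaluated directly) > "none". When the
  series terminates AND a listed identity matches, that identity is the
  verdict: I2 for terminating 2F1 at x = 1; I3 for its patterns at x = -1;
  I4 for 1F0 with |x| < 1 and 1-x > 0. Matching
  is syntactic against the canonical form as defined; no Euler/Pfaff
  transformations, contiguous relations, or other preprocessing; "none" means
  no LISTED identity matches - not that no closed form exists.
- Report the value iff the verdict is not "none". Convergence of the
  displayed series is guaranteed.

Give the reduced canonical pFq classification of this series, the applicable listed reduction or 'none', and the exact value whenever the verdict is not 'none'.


Structural cue: t_0 being -2/9, the two k-th powers (C = -2/9, x = -1) combine into one argument.
Adjacent-term ratio: r(k) = (-1) * (k-3) (k+8) / [(k+12) (k+1)] - rational; roots negated = parameters, x = (-1), C = -2/9.

The series (x = -1) is 2F1: upper {-3, 8}, lower {12}, prefactor -2/9. Verdict: Kummer's theorem (I3) applies (x = -1; c = 12 equals 1+a-b for upper {-3, 8}: listed pattern). Its exact value is -22/21.


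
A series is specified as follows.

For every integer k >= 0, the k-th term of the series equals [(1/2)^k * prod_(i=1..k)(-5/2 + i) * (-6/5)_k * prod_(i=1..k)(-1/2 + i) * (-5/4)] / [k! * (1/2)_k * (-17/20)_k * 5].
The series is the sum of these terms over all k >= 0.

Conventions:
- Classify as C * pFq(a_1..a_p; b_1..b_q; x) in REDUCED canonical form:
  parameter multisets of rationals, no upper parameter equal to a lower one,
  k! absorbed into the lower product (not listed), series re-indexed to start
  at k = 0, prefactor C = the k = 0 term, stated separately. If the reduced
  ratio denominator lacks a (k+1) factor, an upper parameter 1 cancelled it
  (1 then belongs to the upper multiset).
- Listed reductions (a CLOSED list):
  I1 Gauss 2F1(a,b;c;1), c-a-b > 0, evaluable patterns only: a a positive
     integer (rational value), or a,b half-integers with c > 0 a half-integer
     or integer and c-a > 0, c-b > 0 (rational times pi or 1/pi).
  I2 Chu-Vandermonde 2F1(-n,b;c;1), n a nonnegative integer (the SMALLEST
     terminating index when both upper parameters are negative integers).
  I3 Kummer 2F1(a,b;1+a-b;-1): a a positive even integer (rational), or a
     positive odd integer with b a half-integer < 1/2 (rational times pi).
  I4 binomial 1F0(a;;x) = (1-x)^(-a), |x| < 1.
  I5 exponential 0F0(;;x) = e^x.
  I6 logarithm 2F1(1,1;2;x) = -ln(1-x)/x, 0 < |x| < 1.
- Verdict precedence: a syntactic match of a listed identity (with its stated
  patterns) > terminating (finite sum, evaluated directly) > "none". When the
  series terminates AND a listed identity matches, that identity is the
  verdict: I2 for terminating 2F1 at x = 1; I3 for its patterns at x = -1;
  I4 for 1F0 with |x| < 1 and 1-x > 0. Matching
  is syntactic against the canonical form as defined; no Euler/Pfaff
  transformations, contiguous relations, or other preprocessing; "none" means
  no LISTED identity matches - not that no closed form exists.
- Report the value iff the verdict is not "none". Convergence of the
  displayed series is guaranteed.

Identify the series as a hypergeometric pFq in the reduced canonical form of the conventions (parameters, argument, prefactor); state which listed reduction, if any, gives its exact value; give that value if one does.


x = 1/2 here; the reduced form reads 2F1, upper {-3/2, -6/5}, lower {-17/20}, C = -1/4. Verdict: none. No listed pattern accepts 2F1(-3/2, -6/5; -17/20; 1/2).

First insight: x = (1/2) and the running product (C = -1/4, x = 1/2) telescopes to a rising factorial.
Ratio: r(k) = (1/2) * (k-3/2) (k-6/5) / [(k-17/20) (k+1)] - rational; roots negated = parameters, x = (1/2), C = -1/4.


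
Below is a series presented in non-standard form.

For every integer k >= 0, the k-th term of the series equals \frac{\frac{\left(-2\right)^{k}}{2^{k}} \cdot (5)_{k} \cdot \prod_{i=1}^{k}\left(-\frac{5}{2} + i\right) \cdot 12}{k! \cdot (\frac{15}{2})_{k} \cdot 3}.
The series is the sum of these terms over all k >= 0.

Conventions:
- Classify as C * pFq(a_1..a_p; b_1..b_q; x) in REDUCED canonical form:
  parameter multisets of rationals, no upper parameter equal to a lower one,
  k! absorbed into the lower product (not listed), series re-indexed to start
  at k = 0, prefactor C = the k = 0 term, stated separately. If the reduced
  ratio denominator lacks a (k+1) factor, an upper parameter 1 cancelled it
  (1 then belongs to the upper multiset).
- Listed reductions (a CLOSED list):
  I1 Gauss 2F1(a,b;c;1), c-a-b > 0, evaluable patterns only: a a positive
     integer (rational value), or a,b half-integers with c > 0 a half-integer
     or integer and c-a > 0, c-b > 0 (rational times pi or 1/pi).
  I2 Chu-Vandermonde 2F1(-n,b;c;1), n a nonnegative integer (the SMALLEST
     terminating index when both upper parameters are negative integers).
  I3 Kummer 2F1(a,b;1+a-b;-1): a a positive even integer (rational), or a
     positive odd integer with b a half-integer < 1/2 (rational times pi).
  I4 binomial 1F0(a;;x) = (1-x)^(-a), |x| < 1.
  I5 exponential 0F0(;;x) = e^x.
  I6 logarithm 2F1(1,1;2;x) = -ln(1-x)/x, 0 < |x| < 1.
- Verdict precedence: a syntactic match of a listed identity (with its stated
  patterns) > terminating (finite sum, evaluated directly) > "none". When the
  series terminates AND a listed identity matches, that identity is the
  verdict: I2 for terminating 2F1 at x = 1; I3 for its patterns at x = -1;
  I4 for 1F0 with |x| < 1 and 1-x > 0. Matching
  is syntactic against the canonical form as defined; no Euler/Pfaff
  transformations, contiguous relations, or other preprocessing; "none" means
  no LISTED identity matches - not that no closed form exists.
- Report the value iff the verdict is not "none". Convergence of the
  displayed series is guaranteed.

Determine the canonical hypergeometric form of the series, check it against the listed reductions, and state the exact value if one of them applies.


This is 4 * 2F1(-\frac{3}{2}, 5; \frac{15}{2}; -1) in reduced canonical form. Verdict at x = -1: Kummer (I3) matches (x = -1; c = \frac{15}{2} equals 1+a-b for upper {-\frac{3}{2}, 5}: listed pattern). Its exact value is \frac{45045}{16384} \cdot \pi.

First insight: t_0 being 4, the constant factors (prefactor 4) combine into one prefactor.
Term ratio: r(k) = -1 * (k-\frac{3}{2}) (k+5) / [(k+\frac{15}{2}) (k+1)] - poly over poly, x = -1 from leading terms; C = 4 at k = 0.


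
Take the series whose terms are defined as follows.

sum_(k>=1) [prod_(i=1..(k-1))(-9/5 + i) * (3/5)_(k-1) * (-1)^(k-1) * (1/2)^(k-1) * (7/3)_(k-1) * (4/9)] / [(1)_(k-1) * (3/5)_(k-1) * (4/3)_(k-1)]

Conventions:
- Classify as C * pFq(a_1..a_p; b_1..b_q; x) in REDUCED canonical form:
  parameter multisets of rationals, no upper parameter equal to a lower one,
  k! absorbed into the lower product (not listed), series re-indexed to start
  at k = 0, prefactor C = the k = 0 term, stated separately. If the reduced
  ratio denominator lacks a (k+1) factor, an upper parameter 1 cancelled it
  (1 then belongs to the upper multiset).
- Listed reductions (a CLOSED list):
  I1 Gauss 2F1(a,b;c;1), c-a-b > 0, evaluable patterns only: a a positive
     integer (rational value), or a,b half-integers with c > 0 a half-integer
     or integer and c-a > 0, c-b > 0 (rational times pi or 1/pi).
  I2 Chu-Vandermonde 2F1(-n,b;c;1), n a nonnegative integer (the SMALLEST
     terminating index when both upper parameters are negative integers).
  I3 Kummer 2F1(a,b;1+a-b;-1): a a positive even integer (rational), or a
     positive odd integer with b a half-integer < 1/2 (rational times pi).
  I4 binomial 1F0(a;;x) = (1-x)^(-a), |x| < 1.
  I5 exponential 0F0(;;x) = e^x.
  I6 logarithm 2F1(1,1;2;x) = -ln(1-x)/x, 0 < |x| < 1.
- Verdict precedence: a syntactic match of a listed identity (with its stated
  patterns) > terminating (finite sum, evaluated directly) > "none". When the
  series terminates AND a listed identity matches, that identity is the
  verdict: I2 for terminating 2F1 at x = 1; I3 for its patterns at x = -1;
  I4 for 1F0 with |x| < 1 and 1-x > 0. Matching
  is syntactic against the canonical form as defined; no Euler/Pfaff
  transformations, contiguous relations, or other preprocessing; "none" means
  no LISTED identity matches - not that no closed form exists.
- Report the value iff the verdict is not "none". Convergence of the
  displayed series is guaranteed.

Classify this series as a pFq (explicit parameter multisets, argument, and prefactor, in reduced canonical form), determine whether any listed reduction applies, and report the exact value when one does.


With C = 4/9: the canonical form is 2F1(-4/5, 7/3; 4/3; -1/2). Verdict: none. Every listed pattern misses the 2F1 form at -1/2, upper {-4/5, 7/3}.

Key observation: t_0 being 4/9, (1)_k (C = 4/9, x = -1/2) is k! itself.
Term ratio: r(k) = (-1/2) * (k-4/5) (k+7/3) / [(k+4/3) (k+1)] - rational in k. x = (-1/2); t_0 = 4/9; negate the roots.


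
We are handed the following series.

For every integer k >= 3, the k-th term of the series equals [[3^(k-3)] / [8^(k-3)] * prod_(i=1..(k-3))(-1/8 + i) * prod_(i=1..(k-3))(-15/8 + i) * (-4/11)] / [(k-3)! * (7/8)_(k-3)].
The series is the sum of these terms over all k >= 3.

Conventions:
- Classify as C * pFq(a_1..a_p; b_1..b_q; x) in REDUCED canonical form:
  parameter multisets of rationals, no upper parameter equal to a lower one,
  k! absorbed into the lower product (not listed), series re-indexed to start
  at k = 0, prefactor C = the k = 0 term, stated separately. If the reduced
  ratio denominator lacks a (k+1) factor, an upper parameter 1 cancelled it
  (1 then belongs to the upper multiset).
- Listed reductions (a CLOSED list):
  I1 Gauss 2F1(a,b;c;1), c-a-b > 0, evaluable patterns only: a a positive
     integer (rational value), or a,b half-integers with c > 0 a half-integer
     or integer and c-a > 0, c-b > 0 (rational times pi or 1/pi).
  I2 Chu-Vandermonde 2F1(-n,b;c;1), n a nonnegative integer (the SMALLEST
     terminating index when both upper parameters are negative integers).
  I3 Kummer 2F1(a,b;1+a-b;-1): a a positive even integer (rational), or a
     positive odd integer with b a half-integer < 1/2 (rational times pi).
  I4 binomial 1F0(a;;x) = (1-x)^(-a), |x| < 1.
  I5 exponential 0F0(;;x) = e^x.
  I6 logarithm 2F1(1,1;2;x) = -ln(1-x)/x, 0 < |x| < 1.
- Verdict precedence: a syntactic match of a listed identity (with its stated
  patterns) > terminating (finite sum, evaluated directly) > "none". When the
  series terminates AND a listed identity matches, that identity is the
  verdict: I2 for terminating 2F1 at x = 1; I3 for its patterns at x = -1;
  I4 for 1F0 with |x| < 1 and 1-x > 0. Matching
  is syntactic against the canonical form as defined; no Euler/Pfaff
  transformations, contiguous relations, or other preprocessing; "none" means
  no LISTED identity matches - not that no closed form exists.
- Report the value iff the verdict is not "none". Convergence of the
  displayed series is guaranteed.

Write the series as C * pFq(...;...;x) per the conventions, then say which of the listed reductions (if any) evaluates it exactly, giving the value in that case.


Classification (C = -4/11): 1F0 with upper {-7/8}, lower {-}, argument x = 3/8. Verdict: binomial (I4) matches (the 1F0 binomial series: exponent 7/8, x = 3/8). Hence: (-4/11) * (5/8)^(7/8).

First insight: with t_0 = -4/11, the running product (C = -4/11, x = 3/8) telescopes to a rising factorial.
Ratio: r(k) = (3/8) * (k-7/8) / [(k+1)] ; factor over Q: parameters, x = (3/8), and C = -4/11.


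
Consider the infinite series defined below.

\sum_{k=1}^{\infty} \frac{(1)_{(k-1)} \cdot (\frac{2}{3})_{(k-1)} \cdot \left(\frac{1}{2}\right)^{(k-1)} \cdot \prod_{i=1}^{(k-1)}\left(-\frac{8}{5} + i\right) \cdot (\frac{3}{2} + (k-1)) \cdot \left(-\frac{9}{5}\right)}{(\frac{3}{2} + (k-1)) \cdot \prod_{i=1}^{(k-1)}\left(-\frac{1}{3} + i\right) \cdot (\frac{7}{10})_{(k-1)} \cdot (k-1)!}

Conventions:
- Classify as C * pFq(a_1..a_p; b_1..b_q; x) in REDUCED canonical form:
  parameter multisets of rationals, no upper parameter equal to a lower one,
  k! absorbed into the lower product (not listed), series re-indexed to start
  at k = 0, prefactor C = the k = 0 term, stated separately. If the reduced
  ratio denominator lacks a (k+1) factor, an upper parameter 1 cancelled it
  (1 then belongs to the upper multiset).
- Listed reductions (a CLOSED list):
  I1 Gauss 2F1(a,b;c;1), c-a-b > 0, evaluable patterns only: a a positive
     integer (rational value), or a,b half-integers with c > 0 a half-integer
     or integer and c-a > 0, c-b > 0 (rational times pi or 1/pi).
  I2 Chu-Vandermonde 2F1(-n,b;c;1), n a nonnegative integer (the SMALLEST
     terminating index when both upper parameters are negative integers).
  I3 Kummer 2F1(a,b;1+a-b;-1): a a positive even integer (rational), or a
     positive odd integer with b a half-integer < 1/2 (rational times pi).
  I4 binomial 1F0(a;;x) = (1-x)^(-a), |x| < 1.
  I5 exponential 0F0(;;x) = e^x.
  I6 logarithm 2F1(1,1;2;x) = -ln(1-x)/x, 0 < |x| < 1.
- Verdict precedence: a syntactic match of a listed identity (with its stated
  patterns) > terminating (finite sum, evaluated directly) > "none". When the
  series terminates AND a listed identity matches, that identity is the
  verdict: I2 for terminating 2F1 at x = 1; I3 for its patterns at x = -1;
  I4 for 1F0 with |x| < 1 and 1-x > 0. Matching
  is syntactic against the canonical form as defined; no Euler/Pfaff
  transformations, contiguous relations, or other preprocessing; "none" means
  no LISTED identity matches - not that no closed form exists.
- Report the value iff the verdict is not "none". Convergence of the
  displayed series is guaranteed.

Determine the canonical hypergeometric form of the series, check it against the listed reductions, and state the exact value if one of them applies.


Reduced: x = \frac{1}{2}, 2F1, upper = {-\frac{3}{5}, 1}, lower = {\frac{7}{10}}, C = -\frac{9}{5}. Verdict: no listed reduction: x = \frac{1}{2} and upper {-\frac{3}{5}, 1} fail every I1-I6 pattern.

Structural cue: from the first term -\frac{9}{5}: the running product (C = -9/5) telescopes to a rising factorial.
Ratio: r(k) = \frac{1}{2} * (k-\frac{3}{5}) (k+1) / [(k+\frac{7}{10}) (k+1)] - rational in k. x = \frac{1}{2}; t_0 = -\frac{9}{5}; negate the roots.


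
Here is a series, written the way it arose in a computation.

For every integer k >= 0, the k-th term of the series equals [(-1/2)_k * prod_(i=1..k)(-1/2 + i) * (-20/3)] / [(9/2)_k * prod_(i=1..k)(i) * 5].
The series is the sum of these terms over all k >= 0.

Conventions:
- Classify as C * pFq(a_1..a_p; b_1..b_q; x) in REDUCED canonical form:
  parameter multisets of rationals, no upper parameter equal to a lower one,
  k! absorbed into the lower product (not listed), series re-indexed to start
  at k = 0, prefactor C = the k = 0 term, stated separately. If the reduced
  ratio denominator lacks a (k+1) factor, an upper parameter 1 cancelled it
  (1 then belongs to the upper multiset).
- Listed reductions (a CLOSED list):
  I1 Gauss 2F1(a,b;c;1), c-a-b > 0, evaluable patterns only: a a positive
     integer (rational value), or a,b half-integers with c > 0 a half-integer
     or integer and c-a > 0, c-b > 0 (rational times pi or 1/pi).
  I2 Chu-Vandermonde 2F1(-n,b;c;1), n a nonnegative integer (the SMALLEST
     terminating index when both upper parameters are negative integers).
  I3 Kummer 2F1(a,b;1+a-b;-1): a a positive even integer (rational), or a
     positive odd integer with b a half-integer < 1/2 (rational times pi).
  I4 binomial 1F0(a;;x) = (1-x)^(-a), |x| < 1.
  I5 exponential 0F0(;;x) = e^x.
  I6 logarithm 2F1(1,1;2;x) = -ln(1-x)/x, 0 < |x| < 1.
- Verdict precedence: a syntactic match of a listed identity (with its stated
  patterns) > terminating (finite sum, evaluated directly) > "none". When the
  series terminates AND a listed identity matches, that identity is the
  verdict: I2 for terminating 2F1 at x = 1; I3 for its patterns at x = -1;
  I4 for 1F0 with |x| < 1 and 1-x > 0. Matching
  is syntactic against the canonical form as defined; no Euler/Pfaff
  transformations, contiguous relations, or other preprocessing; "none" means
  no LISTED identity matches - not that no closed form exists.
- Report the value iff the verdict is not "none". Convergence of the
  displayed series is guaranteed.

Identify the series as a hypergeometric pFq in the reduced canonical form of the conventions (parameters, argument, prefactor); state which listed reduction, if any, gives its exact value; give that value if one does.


Key observation: from the first term -4/3: the running product (C = -4/3) telescopes to a rising factorial.
Ratio: r(k) = 1 * (k-1/2) (k+1/2) / [(k+9/2) (k+1)] - poly over poly, x = 1 from leading terms; C = -4/3 at k = 0.

Canonical form: C = -4/3 times 2F1 with upper {-1/2, 1/2}, lower {9/2}, x = 1. Verdict: this is Gauss's theorem I1 (half-integer case) (x = 1; upper {-1/2, 1/2} half-integers, c = 9/2 in the evaluable pattern). Its exact value is (-1225/3072) * pi.


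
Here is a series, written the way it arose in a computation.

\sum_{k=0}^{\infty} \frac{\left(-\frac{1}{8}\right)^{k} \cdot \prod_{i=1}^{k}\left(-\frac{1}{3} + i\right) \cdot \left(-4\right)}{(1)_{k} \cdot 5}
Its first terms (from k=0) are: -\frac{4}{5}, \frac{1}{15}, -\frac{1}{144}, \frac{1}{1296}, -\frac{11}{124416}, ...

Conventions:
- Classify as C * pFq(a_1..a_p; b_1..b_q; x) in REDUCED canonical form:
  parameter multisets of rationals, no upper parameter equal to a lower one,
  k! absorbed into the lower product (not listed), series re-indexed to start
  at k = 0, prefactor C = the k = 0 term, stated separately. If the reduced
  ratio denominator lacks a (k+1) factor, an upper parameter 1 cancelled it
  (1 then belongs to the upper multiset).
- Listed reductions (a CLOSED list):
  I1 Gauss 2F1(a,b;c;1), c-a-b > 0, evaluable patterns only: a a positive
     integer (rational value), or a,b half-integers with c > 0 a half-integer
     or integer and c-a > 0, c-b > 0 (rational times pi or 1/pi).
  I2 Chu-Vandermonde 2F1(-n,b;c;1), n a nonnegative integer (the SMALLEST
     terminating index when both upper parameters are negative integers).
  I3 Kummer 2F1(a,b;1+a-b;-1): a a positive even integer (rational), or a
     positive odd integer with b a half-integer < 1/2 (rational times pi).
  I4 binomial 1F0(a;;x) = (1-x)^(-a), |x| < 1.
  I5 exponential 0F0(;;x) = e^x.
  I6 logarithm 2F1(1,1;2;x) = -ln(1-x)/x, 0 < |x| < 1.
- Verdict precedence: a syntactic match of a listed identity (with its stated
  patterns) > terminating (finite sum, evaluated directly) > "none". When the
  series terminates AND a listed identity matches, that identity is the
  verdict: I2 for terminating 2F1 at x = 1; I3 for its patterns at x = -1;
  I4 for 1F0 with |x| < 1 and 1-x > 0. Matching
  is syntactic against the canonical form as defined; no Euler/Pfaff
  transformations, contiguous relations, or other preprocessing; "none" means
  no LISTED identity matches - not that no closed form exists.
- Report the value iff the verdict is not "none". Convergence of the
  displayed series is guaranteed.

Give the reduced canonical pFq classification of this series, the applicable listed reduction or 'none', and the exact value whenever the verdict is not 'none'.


This is -\frac{4}{5} * 1F0(\frac{2}{3}; -; -\frac{1}{8}) in reduced canonical form. Verdict: this is the binomial series (I4) (the 1F0 binomial series: exponent -2/3, x = -\frac{1}{8}). Its exact value is \left(-\frac{4}{5}\right) \cdot \left(\frac{9}{8}\right)^{-\frac{2}{3}}.

Structural cue: x = -\frac{1}{8} and (1)_k (C = -4/5) is k! itself.
Adjacent-term ratio: r(k) = -\frac{1}{8} * (k+\frac{2}{3}) / [(k+1)] - rational; roots negated = parameters, x = -\frac{1}{8}, C = -\frac{4}{5}.


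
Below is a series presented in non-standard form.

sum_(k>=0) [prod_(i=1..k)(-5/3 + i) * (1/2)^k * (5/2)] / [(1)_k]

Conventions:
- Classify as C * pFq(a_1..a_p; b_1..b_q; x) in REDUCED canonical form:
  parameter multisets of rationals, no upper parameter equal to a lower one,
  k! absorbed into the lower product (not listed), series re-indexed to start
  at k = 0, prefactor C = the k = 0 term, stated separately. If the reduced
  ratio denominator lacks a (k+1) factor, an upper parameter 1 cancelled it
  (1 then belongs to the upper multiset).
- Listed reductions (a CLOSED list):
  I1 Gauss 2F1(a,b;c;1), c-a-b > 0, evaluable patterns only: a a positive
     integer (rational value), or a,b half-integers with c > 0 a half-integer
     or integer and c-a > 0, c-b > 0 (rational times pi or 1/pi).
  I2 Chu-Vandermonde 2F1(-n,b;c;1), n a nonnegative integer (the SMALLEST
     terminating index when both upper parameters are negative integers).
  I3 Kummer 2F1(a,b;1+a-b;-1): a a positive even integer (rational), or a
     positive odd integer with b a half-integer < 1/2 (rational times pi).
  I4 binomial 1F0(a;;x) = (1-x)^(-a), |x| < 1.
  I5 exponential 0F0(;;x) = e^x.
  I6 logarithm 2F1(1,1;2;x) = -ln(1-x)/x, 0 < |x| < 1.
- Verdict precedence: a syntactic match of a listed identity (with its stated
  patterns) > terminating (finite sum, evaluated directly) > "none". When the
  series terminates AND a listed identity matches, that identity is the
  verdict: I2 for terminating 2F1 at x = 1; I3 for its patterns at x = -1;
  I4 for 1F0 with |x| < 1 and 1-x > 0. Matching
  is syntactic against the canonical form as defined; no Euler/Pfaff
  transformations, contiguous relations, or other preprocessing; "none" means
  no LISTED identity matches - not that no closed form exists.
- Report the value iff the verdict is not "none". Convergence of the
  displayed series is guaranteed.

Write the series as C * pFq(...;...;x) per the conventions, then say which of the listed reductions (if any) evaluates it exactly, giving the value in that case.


First insight: with t_0 = 5/2, (1)_k (C = 5/2, x = 1/2) is k! itself.
Consecutive-term ratio: r(k) = (1/2) * (k-2/3) / [(k+1)] - rational in k. x = (1/2); t_0 = 5/2; negate the roots.

Canonical form: C = 5/2 times 1F0 with upper {-2/3}, lower {-}, x = 1/2. Verdict: binomial (I4) matches (the 1F0 binomial series: exponent 2/3, x = 1/2). Hence: (5/2) * (1/2)^(2/3).


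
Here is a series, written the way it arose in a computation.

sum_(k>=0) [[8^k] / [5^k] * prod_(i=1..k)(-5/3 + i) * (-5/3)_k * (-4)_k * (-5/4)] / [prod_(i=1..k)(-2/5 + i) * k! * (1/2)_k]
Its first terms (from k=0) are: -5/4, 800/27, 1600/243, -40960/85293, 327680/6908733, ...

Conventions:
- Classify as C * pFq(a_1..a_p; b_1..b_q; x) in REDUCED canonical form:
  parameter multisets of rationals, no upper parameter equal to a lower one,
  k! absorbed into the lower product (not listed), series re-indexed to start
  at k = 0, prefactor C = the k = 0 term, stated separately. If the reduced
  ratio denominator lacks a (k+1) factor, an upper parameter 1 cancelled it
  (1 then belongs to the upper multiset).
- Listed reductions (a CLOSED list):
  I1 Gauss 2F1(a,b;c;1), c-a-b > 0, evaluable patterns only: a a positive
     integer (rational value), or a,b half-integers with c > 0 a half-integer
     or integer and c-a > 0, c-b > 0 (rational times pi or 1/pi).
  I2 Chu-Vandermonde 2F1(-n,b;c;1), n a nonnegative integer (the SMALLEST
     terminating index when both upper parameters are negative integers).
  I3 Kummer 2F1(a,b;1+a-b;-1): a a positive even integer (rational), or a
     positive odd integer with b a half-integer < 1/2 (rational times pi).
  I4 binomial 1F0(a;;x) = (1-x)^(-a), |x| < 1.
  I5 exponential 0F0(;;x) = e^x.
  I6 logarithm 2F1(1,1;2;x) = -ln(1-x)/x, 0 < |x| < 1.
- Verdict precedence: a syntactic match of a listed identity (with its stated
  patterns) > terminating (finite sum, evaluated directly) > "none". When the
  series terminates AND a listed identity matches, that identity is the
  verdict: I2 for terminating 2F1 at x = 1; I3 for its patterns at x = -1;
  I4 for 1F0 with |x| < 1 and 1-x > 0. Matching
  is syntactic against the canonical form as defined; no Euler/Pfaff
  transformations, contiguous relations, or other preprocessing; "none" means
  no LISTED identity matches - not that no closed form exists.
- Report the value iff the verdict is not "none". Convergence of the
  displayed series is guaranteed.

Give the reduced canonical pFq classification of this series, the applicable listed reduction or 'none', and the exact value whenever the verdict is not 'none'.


Classification (C = -5/4): 3F2 with upper {-4, -5/3, -2/3}, lower {1/2, 3/5}, argument x = 8/5. Verdict: terminating - upper parameter -4 makes this a finite sum (last index 4), evaluated exactly. Value: 954267215/27634932.

First insight: t_0 being -5/4, the running product (prefactor -5/4) telescopes to a rising factorial.
Ratio: r(k) = (8/5) * (k-4) (k-5/3) (k-2/3) / [(k+1/2) (k+3/5) (k+1)] ; factor over Q: parameters, x = (8/5), and C = -5/4.


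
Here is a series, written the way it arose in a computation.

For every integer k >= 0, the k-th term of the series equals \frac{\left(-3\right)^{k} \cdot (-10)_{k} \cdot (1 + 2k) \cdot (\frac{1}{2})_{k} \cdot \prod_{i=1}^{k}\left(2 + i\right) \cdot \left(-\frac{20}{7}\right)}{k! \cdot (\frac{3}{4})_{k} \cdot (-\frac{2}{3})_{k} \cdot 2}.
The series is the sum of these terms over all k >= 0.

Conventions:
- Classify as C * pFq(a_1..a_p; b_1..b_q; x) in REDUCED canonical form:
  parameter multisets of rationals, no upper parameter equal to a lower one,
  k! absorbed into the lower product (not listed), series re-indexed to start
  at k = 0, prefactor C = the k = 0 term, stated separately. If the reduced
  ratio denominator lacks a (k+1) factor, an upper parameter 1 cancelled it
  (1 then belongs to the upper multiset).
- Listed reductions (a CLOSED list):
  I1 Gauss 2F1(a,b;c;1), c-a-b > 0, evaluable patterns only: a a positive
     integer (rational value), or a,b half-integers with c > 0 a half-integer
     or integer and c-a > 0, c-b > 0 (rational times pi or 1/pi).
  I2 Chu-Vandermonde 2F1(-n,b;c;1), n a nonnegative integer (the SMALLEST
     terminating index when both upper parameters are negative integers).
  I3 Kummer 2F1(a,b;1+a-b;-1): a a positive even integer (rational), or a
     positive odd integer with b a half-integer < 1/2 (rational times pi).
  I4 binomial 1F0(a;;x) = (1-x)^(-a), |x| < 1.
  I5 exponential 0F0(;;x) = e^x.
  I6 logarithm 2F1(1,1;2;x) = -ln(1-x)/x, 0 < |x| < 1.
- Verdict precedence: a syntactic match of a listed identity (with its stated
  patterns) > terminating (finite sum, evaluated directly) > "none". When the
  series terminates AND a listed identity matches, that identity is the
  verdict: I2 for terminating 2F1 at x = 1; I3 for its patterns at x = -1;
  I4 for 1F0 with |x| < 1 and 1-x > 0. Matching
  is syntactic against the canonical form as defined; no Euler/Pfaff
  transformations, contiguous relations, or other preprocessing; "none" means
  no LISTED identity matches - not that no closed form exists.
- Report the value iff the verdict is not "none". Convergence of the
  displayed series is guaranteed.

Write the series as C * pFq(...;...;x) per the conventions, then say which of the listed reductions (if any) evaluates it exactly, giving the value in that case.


With C = -\frac{10}{7}: the canonical form is 3F2(-10, \frac{3}{2}, 3; -\frac{2}{3}, \frac{3}{4}; -3). Verdict: terminating at k = 10: the factor (-10)_k kills every later term; summing the 11 survivors is exact. Hence: \frac{93932683344741193538}{1803552751}.

Structural cue: t_0 being -\frac{10}{7}, the constant factors (prefactor -10/7) combine into one prefactor.
Step ratio: r(k) = -3 * (k-10) (k+\frac{3}{2}) (k+3) / [(k-\frac{2}{3}) (k+\frac{3}{4}) (k+1)] ; factor over Q: parameters, x = -3, and C = -\frac{10}{7}.


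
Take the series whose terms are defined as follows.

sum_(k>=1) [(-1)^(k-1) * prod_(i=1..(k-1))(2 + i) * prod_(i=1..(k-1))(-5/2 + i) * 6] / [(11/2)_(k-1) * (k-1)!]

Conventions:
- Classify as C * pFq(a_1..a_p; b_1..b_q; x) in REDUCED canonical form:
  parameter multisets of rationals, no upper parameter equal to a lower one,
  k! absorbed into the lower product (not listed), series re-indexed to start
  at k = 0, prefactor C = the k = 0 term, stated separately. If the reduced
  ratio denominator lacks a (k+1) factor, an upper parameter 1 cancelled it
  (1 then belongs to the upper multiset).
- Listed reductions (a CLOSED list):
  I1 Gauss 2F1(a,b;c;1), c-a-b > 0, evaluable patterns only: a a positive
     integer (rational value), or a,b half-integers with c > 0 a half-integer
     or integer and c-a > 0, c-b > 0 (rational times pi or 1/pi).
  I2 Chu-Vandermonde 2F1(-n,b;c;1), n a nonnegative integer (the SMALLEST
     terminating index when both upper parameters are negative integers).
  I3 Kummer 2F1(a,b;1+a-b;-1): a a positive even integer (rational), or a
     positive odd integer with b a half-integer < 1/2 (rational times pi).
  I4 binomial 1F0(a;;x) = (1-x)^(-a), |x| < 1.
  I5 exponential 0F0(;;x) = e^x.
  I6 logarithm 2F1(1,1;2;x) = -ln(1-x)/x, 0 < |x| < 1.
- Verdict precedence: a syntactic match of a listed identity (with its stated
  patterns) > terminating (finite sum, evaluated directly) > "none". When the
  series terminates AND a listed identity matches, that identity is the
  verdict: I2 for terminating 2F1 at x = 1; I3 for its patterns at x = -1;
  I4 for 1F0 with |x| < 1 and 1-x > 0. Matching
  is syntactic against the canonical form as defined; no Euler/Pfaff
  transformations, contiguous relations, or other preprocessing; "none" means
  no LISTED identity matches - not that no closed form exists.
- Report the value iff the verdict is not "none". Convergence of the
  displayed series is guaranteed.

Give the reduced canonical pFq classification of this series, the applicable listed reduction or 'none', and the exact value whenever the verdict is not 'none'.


Reduced: x = -1, 2F1, upper = {-3/2, 3}, lower = {11/2}, C = 6. Verdict: this is Kummer (I3) (x = -1; c = 11/2 equals 1+a-b for upper {-3/2, 3}: listed pattern). Value: (945/256) * pi.

The tell: x = (-1) and the running product (prefactor 6) telescopes to a rising factorial.
Term ratio: r(k) = (-1) * (k-3/2) (k+3) / [(k+11/2) (k+1)] ; factor over Q: parameters, x = (-1), and C = 6.


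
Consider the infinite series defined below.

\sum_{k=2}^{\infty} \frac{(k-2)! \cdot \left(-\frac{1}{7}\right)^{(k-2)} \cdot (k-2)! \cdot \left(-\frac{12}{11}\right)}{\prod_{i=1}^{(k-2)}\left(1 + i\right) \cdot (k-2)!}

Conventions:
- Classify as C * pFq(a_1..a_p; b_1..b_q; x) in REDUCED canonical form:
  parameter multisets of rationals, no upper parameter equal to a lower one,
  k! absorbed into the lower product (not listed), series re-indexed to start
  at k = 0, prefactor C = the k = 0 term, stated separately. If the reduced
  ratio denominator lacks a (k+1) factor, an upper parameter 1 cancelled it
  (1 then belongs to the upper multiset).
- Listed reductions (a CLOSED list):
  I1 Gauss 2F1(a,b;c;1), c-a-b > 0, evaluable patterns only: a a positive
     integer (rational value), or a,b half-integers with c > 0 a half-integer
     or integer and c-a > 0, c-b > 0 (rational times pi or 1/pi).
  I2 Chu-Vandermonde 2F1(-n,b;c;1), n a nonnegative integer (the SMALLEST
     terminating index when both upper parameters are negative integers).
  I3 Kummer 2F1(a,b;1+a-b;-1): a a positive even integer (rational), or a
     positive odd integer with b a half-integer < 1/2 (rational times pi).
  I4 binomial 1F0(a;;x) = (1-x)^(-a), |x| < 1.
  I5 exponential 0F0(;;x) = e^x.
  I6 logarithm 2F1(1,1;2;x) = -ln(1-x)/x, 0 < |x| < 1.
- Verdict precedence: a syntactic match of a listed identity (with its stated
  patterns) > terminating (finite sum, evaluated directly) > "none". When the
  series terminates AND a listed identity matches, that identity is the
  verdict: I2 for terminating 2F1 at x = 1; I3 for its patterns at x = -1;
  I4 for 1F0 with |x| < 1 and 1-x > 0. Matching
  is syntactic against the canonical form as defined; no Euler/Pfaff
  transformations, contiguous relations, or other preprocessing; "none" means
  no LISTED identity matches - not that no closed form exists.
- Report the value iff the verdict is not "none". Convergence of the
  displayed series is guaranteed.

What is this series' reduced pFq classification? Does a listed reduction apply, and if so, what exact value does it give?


x = -\frac{1}{7} here; the reduced form reads 2F1, upper {1, 1}, lower {2}, C = -\frac{12}{11}. Verdict (x = -\frac{1}{7}): the I6 logarithm reduction applies (the logarithm: parameters (1,1;2), x = -\frac{1}{7}). Exact value: \left(-\frac{84}{11}\right) \cdot \ln\left(\frac{8}{7}\right).

Key observation: with t_0 = -\frac{12}{11}, the lower running product (C = -12/11, x = -1/7) is a rising factorial.
Adjacent-term ratio: r(k) = -\frac{1}{7} * (k+1) (k+1) / [(k+2) (k+1)] - poly over poly, x = -\frac{1}{7} from leading terms; C = -\frac{12}{11} at k = 0.


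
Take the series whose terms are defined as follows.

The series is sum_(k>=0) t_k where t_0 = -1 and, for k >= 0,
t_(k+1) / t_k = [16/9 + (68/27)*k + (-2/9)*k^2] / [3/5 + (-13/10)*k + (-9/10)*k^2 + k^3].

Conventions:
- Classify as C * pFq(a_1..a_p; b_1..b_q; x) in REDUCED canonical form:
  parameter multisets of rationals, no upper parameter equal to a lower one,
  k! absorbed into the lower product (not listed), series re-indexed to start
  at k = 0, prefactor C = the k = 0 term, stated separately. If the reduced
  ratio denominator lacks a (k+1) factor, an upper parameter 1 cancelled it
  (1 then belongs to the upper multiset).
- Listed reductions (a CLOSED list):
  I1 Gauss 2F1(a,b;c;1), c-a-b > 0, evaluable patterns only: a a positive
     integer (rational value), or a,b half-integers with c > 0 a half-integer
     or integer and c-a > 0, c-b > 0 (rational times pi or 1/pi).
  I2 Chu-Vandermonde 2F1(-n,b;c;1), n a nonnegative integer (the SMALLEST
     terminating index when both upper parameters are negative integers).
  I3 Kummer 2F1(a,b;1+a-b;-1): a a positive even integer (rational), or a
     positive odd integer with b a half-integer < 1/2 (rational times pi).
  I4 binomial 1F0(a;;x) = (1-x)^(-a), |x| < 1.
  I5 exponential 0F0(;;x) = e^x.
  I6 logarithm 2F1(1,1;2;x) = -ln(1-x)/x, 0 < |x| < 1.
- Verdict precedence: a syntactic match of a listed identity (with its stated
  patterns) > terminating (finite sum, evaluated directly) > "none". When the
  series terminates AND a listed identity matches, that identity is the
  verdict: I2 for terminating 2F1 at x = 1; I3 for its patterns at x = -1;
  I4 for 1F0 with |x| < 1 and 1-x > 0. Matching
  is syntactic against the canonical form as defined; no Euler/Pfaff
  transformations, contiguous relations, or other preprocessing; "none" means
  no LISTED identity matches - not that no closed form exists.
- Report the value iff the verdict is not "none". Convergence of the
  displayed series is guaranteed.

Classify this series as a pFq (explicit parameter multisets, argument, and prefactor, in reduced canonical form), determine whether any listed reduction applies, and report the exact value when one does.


Classification (C = -1): 2F2 with upper {-12, 2/3}, lower {-3/2, -2/5}, argument x = -2/9. Verdict: terminating at k = 12: the factor (-12)_k kills every later term; summing the 13 survivors is exact. Sum: 15764110390625038354668209645455207/167876983772332714009387308924873.

Key step: with t_0 = -1, factor the ratio over Q (C = -1, x = -2/9): negated roots = parameters.
Term ratio: r(k) = (-2/9) * (k-12) (k+2/3) / [(k-3/2) (k-2/5) (k+1)] - rational in k. x = (-2/9); t_0 = -1; negate the roots.
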